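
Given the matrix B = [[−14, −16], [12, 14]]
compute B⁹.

[[−3584, −4096], [3072, 3584]]

tr B = 0 and det B = −4, so the characteristic polynomial is λ² − (0)λ + (−4) with roots 2 and −2.
Eigenvectors give P = [[−1, −4], [1, 3]] with P⁻¹ = [[3, 4], [−1, −1]], and B = P·diag(2, −2)·P⁻¹.
Then B⁹ = P·diag(512, −512)·P⁻¹ = [[−512, 2048], [512, −1536]] · [[3, 4], [−1, −1]] = [[−3584, −4096], [3072, 3584]].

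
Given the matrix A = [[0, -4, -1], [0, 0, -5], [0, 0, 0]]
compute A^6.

[[0, 0, 0], [0, 0, 0], [0, 0, 0]]

A is strictly triangular, hence nilpotent: A^3 = 0, so A^6 = 0.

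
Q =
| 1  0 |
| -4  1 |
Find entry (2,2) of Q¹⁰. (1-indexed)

1

Q = I + N where N = [[0, 0], [-4, 0]] is strictly lower-triangular, so N² = 0.
(I + N)¹⁰ = I + 10·N = [[1, 0], [-40, 1]].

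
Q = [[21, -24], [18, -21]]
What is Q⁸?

[[6561, 0], [0, 6561]]

tr Q = 0 and det Q = -9, so the characteristic polynomial is λ² − (0)λ + (-9) with roots 3 and -3.
Eigenvectors give P = [[4, 1], [3, 1]] with P⁻¹ = [[1, -1], [-3, 4]], and Q = P·diag(3, -3)·P⁻¹.
Then Q⁸ = P·diag(6561, 6561)·P⁻¹ = [[26244, 6561], [19683, 6561]] · [[1, -1], [-3, 4]] = [[6561, 0], [0, 6561]].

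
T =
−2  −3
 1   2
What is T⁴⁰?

[[1, 0], [0, 1]]

T² = I (check: tr T = 0 and det T = −1), so T⁴⁰ = I since 40 is even.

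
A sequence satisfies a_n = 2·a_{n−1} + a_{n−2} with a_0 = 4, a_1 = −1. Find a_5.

With companion matrix Q = [[2, 1], [1, 0]], [a_n, a_{n−1}]ᵀ = Q·[a_{n−1}, a_{n−2}]ᵀ, so [a_5, a_4]ᵀ = Q⁴·[a_1, a_0]ᵀ.
Q⁴ = [[29, 12], [12, 5]], giving [a_5, a_4]ᵀ = [[19], [8]].

19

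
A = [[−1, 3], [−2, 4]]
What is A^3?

[[−13, 21], [−14, 22]]

tr A = 3 and det A = 2, so the characteristic polynomial is λ² − (3)λ + (2) with roots 1 and 2.
Eigenvectors give P = [[3, 1], [2, 1]] with P⁻¹ = [[1, −1], [−2, 3]], and A = P·diag(1, 2)·P⁻¹.
Then A^3 = P·diag(1, 8)·P⁻¹ = [[3, 8], [2, 8]] · [[1, −1], [−2, 3]] = [[−13, 21], [−14, 22]].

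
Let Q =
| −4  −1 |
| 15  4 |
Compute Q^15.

[[−4, −1], [15, 4]]

Q² = I (check: tr Q = 0 and det Q = −1), so Q^15 = Q since 15 is odd.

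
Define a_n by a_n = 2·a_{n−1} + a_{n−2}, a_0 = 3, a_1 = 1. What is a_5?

65

With companion matrix T = [[2, 1], [1, 0]], [a_n, a_{n−1}]ᵀ = T·[a_{n−1}, a_{n−2}]ᵀ, so [a_5, a_4]ᵀ = T⁴·[a_1, a_0]ᵀ.
T⁴ = [[29, 12], [12, 5]], giving [a_5, a_4]ᵀ = [[65], [27]].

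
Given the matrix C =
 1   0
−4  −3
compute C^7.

[[1, 0], [−2188, −2187]]

tr C = −2 and det C = −3, so the characteristic polynomial is λ² − (−2)λ + (−3) with roots −3 and 1.
Eigenvectors give P = [[0, −1], [1, 1]] with P⁻¹ = [[1, 1], [−1, 0]], and C = P·diag(−3, 1)·P⁻¹.
Then C^7 = P·diag(−2187, 1)·P⁻¹ = [[0, −1], [−2187, 1]] · [[1, 1], [−1, 0]] = [[1, 0], [−2188, −2187]].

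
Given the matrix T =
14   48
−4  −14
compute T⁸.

tr T = 0 and det T = −4, so the characteristic polynomial is λ² − (0)λ + (−4) with roots −2 and 2.
Eigenvectors give P = [[−3, 4], [1, −1]] with P⁻¹ = [[1, 4], [1, 3]], and T = P·diag(−2, 2)·P⁻¹.
Then T⁸ = P·diag(256, 256)·P⁻¹ = [[−768, 1024], [256, −256]] · [[1, 4], [1, 3]] = [[256, 0], [0, 256]].

[[256, 0], [0, 256]]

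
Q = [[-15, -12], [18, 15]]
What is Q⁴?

[[81, 0], [0, 81]]

tr Q = 0 and det Q = -9, so the characteristic polynomial is λ² − (0)λ + (-9) with roots 3 and -3.
Eigenvectors give P = [[-2, -1], [3, 1]] with P⁻¹ = [[1, 1], [-3, -2]], and Q = P·diag(3, -3)·P⁻¹.
Then Q⁴ = P·diag(81, 81)·P⁻¹ = [[-162, -81], [243, 81]] · [[1, 1], [-3, -2]] = [[81, 0], [0, 81]].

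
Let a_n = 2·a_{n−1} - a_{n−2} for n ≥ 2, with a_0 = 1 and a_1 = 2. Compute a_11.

With companion matrix C = [[2, -1], [1, 0]], [a_n, a_{n−1}]ᵀ = C·[a_{n−1}, a_{n−2}]ᵀ, so [a_11, a_10]ᵀ = C¹⁰·[a_1, a_0]ᵀ.
C¹⁰ = [[11, -10], [10, -9]], giving [a_11, a_10]ᵀ = [[12], [11]].

12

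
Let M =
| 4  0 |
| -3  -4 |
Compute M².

[[16, 0], [0, 16]]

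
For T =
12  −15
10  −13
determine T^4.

tr T = −1 and det T = −6, so the characteristic polynomial is λ² − (−1)λ + (−6) with roots −3 and 2.
Eigenvectors give P = [[1, −3], [1, −2]] with P⁻¹ = [[−2, 3], [−1, 1]], and T = P·diag(−3, 2)·P⁻¹.
Then T^4 = P·diag(81, 16)·P⁻¹ = [[81, −48], [81, −32]] · [[−2, 3], [−1, 1]] = [[−114, 195], [−130, 211]].

[[−114, 195], [−130, 211]]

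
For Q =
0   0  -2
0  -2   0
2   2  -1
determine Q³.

[[4, 12, 6], [0, -8, 0], [-6, 6, 7]]

Q² = [[-4, -4, 2], [0, 4, 0], [-2, -6, -3]]
Q³ = [[4, 12, 6], [0, -8, 0], [-6, 6, 7]]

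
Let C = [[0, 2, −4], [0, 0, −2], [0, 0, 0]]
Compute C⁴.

C is strictly triangular, hence nilpotent: C³ = 0, so C⁴ = 0.

[[0, 0, 0], [0, 0, 0], [0, 0, 0]]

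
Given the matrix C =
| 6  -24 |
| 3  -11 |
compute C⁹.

tr C = -5 and det C = 6, so the characteristic polynomial is λ² − (-5)λ + (6) with roots -2 and -3.
Eigenvectors give P = [[3, 8], [1, 3]] with P⁻¹ = [[3, -8], [-1, 3]], and C = P·diag(-2, -3)·P⁻¹.
Then C⁹ = P·diag(-512, -19683)·P⁻¹ = [[-1536, -157464], [-512, -59049]] · [[3, -8], [-1, 3]] = [[152856, -460104], [57513, -173051]].

[[152856, -460104], [57513, -173051]]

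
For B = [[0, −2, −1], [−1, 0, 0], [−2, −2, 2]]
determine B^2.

[[4, 2, −2], [0, 2, 1], [−2, 0, 6]]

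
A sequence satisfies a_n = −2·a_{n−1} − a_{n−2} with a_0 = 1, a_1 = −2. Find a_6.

With companion matrix C = [[−2, −1], [1, 0]], [a_n, a_{n−1}]ᵀ = C·[a_{n−1}, a_{n−2}]ᵀ, so [a_6, a_5]ᵀ = C⁵·[a_1, a_0]ᵀ.
C⁵ = [[−6, −5], [5, 4]], giving [a_6, a_5]ᵀ = [[7], [−6]].

7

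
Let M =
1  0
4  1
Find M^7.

[[1, 0], [28, 1]]

M = I + N where N = [[0, 0], [4, 0]] is strictly lower-triangular, so N^2 = 0.
(I + N)^7 = I + 7·N = [[1, 0], [28, 1]].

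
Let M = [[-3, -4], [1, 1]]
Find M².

[[5, 8], [-2, -3]]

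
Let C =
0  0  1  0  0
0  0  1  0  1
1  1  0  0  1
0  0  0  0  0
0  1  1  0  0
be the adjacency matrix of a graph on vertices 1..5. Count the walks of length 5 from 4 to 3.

0

The number of length-5 walks from vertex 4 to vertex 3 is entry (4,3) of C⁵, where C is the adjacency matrix.
C² = [[1, 1, 0, 0, 1], [1, 2, 1, 0, 1], [0, 1, 3, 0, 1], [0, 0, 0, 0, 0], [1, 1, 1, 0, 2]]
C³ = [[0, 1, 3, 0, 1], [1, 2, 4, 0, 3], [3, 4, 2, 0, 4], [0, 0, 0, 0, 0], [1, 3, 4, 0, 2]]
C⁴ = [[3, 4, 2, 0, 4], [4, 7, 6, 0, 6], [2, 6, 11, 0, 6], [0, 0, 0, 0, 0], [4, 6, 6, 0, 7]]
C⁵ = [[2, 6, 11, 0, 6], [6, 12, 17, 0, 13], [11, 17, 14, 0, 17], [0, 0, 0, 0, 0], [6, 13, 17, 0, 12]]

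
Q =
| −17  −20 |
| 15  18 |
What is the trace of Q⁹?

tr Q = 1 and det Q = −6, so the characteristic polynomial is λ² − (1)λ + (−6) with roots 3 and −2.
Eigenvectors give P = [[−1, 4], [1, −3]] with P⁻¹ = [[3, 4], [1, 1]], and Q = P·diag(3, −2)·P⁻¹.
Then Q⁹ = P·diag(19683, −512)·P⁻¹ = [[−19683, −2048], [19683, 1536]] · [[3, 4], [1, 1]] = [[−61097, −80780], [60585, 80268]].

19171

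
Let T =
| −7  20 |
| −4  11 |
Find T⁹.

[[−78727, 196820], [−39364, 98411]]

tr T = 4 and det T = 3, so the characteristic polynomial is λ² − (4)λ + (3) with roots 1 and 3.
Eigenvectors give P = [[5, −2], [2, −1]] with P⁻¹ = [[1, −2], [2, −5]], and T = P·diag(1, 3)·P⁻¹.
Then T⁹ = P·diag(1, 19683)·P⁻¹ = [[5, −39366], [2, −19683]] · [[1, −2], [2, −5]] = [[−78727, 196820], [−39364, 98411]].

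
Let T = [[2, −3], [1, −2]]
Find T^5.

T² = I (check: tr T = 0 and det T = −1), so T^5 = T since 5 is odd.

[[2, −3], [1, −2]]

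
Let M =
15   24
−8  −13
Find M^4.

tr M = 2 and det M = −3, so the characteristic polynomial is λ² − (2)λ + (−3) with roots 3 and −1.
Eigenvectors give P = [[−2, 3], [1, −2]] with P⁻¹ = [[−2, −3], [−1, −2]], and M = P·diag(3, −1)·P⁻¹.
Then M^4 = P·diag(81, 1)·P⁻¹ = [[−162, 3], [81, −2]] · [[−2, −3], [−1, −2]] = [[321, 480], [−160, −239]].

[[321, 480], [−160, −239]]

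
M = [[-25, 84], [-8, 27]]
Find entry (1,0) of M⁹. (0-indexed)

-39368

tr M = 2 and det M = -3, so the characteristic polynomial is λ² − (2)λ + (-3) with roots -1 and 3.
Eigenvectors give P = [[7, 3], [2, 1]] with P⁻¹ = [[1, -3], [-2, 7]], and M = P·diag(-1, 3)·P⁻¹.
Then M⁹ = P·diag(-1, 19683)·P⁻¹ = [[-7, 59049], [-2, 19683]] · [[1, -3], [-2, 7]] = [[-118105, 413364], [-39368, 137787]].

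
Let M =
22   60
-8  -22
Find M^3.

tr M = 0 and det M = -4, so the characteristic polynomial is λ² − (0)λ + (-4) with roots -2 and 2.
Eigenvectors give P = [[5, -3], [-2, 1]] with P⁻¹ = [[-1, -3], [-2, -5]], and M = P·diag(-2, 2)·P⁻¹.
Then M^3 = P·diag(-8, 8)·P⁻¹ = [[-40, -24], [16, 8]] · [[-1, -3], [-2, -5]] = [[88, 240], [-32, -88]].

[[88, 240], [-32, -88]]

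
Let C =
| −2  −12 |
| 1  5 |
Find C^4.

tr C = 3 and det C = 2, so the characteristic polynomial is λ² − (3)λ + (2) with roots 1 and 2.
Eigenvectors give P = [[4, −3], [−1, 1]] with P⁻¹ = [[1, 3], [1, 4]], and C = P·diag(1, 2)·P⁻¹.
Then C^4 = P·diag(1, 16)·P⁻¹ = [[4, −48], [−1, 16]] · [[1, 3], [1, 4]] = [[−44, −180], [15, 61]].

[[−44, −180], [15, 61]]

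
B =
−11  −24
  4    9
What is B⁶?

[[2185, 4368], [−728, −1455]]

tr B = −2 and det B = −3, so the characteristic polynomial is λ² − (−2)λ + (−3) with roots −3 and 1.
Eigenvectors give P = [[−3, −2], [1, 1]] with P⁻¹ = [[−1, −2], [1, 3]], and B = P·diag(−3, 1)·P⁻¹.
Then B⁶ = P·diag(729, 1)·P⁻¹ = [[−2187, −2], [729, 1]] · [[−1, −2], [1, 3]] = [[2185, 4368], [−728, −1455]].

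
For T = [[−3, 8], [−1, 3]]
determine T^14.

[[1, 0], [0, 1]]

T² = I (check: tr T = 0 and det T = −1), so T^14 = I since 14 is even.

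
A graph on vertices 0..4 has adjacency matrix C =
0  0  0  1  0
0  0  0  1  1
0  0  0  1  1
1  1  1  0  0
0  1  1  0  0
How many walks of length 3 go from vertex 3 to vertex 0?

3

The number of length-3 walks from vertex 3 to vertex 0 is entry (3,0) of C³, where C is the adjacency matrix.
C² = [[1, 1, 1, 0, 0], [1, 2, 2, 0, 0], [1, 2, 2, 0, 0], [0, 0, 0, 3, 2], [0, 0, 0, 2, 2]]
C³ = [[0, 0, 0, 3, 2], [0, 0, 0, 5, 4], [0, 0, 0, 5, 4], [3, 5, 5, 0, 0], [2, 4, 4, 0, 0]]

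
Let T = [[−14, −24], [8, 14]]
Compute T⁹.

[[−3584, −6144], [2048, 3584]]

tr T = 0 and det T = −4, so the characteristic polynomial is λ² − (0)λ + (−4) with roots −2 and 2.
Eigenvectors give P = [[2, −3], [−1, 2]] with P⁻¹ = [[2, 3], [1, 2]], and T = P·diag(−2, 2)·P⁻¹.
Then T⁹ = P·diag(−512, 512)·P⁻¹ = [[−1024, −1536], [512, 1024]] · [[2, 3], [1, 2]] = [[−3584, −6144], [2048, 3584]].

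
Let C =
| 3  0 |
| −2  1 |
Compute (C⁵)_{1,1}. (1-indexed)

tr C = 4 and det C = 3, so the characteristic polynomial is λ² − (4)λ + (3) with roots 1 and 3.
Eigenvectors give P = [[0, −1], [1, 1]] with P⁻¹ = [[1, 1], [−1, 0]], and C = P·diag(1, 3)·P⁻¹.
Then C⁵ = P·diag(1, 243)·P⁻¹ = [[0, −243], [1, 243]] · [[1, 1], [−1, 0]] = [[243, 0], [−242, 1]].

243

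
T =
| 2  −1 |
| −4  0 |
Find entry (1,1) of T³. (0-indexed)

8

T² = [[8, −2], [−8, 4]]
T³ = [[24, −8], [−32, 8]]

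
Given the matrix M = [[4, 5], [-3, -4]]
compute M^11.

M² = I (check: tr M = 0 and det M = -1), so M^11 = M since 11 is odd.

[[4, 5], [-3, -4]]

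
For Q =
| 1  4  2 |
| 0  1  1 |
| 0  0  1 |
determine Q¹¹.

Q = I + N where N = [[0, 4, 2], [0, 0, 1], [0, 0, 0]] is strictly upper-triangular, so N³ = 0.
(I + N)¹¹ = I + 11·N + 55·N² = [[1, 44, 242], [0, 1, 11], [0, 0, 1]].

[[1, 44, 242], [0, 1, 11], [0, 0, 1]]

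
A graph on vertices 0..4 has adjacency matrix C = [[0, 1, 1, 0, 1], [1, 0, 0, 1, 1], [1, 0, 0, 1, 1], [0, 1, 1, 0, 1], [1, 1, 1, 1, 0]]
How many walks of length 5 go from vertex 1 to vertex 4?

The number of length-5 walks from vertex 1 to vertex 4 is entry (1,4) of C⁵, where C is the adjacency matrix.
C² = [[3, 1, 1, 3, 2], [1, 3, 3, 1, 2], [1, 3, 3, 1, 2], [3, 1, 1, 3, 2], [2, 2, 2, 2, 4]]
C³ = [[4, 8, 8, 4, 8], [8, 4, 4, 8, 8], [8, 4, 4, 8, 8], [4, 8, 8, 4, 8], [8, 8, 8, 8, 8]]
C⁴ = [[24, 16, 16, 24, 24], [16, 24, 24, 16, 24], [16, 24, 24, 16, 24], [24, 16, 16, 24, 24], [24, 24, 24, 24, 32]]
C⁵ = [[56, 72, 72, 56, 80], [72, 56, 56, 72, 80], [72, 56, 56, 72, 80], [56, 72, 72, 56, 80], [80, 80, 80, 80, 96]]

80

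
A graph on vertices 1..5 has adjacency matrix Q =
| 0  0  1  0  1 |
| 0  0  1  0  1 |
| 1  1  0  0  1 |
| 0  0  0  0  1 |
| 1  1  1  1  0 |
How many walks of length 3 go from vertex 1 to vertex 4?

The number of length-3 walks from vertex 1 to vertex 4 is entry (1,4) of Q³, where Q is the adjacency matrix.
Q² = [[2, 2, 1, 1, 1], [2, 2, 1, 1, 1], [1, 1, 3, 1, 2], [1, 1, 1, 1, 0], [1, 1, 2, 0, 4]]
Q³ = [[2, 2, 5, 1, 6], [2, 2, 5, 1, 6], [5, 5, 4, 2, 6], [1, 1, 2, 0, 4], [6, 6, 6, 4, 4]]

1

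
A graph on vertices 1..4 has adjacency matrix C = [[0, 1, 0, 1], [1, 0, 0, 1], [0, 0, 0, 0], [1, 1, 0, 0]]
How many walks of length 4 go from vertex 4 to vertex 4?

6

The number of length-4 walks from vertex 4 to vertex 4 is entry (4,4) of C⁴, where C is the adjacency matrix.
C² = [[2, 1, 0, 1], [1, 2, 0, 1], [0, 0, 0, 0], [1, 1, 0, 2]]
C³ = [[2, 3, 0, 3], [3, 2, 0, 3], [0, 0, 0, 0], [3, 3, 0, 2]]
C⁴ = [[6, 5, 0, 5], [5, 6, 0, 5], [0, 0, 0, 0], [5, 5, 0, 6]]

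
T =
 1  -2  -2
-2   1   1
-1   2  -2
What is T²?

[[7, -8, 0], [-5, 7, 3], [-3, 0, 8]]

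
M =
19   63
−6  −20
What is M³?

[[55, 189], [−18, −62]]

tr M = −1 and det M = −2, so the characteristic polynomial is λ² − (−1)λ + (−2) with roots 1 and −2.
Eigenvectors give P = [[7, −3], [−2, 1]] with P⁻¹ = [[1, 3], [2, 7]], and M = P·diag(1, −2)·P⁻¹.
Then M³ = P·diag(1, −8)·P⁻¹ = [[7, 24], [−2, −8]] · [[1, 3], [2, 7]] = [[55, 189], [−18, −62]].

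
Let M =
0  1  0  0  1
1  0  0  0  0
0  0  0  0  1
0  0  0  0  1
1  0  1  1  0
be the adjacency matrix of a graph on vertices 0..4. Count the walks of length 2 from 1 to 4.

The number of length-2 walks from vertex 1 to vertex 4 is entry (1,4) of M^2, where M is the adjacency matrix.
M^2 = [[2, 0, 1, 1, 0], [0, 1, 0, 0, 1], [1, 0, 1, 1, 0], [1, 0, 1, 1, 0], [0, 1, 0, 0, 3]]

1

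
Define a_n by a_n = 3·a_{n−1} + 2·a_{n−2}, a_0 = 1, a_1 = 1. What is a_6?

773

With companion matrix T = [[3, 2], [1, 0]], [a_n, a_{n−1}]ᵀ = T·[a_{n−1}, a_{n−2}]ᵀ, so [a_6, a_5]ᵀ = T^5·[a_1, a_0]ᵀ.
T^5 = [[495, 278], [139, 78]], giving [a_6, a_5]ᵀ = [[773], [217]].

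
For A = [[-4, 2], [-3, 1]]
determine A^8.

tr A = -3 and det A = 2, so the characteristic polynomial is λ² − (-3)λ + (2) with roots -1 and -2.
Eigenvectors give P = [[2, 1], [3, 1]] with P⁻¹ = [[-1, 1], [3, -2]], and A = P·diag(-1, -2)·P⁻¹.
Then A^8 = P·diag(1, 256)·P⁻¹ = [[2, 256], [3, 256]] · [[-1, 1], [3, -2]] = [[766, -510], [765, -509]].

[[766, -510], [765, -509]]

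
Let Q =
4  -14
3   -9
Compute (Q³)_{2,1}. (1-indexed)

57

tr Q = -5 and det Q = 6, so the characteristic polynomial is λ² − (-5)λ + (6) with roots -3 and -2.
Eigenvectors give P = [[2, -7], [1, -3]] with P⁻¹ = [[-3, 7], [-1, 2]], and Q = P·diag(-3, -2)·P⁻¹.
Then Q³ = P·diag(-27, -8)·P⁻¹ = [[-54, 56], [-27, 24]] · [[-3, 7], [-1, 2]] = [[106, -266], [57, -141]].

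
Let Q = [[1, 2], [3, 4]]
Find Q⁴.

Q² = [[7, 10], [15, 22]]
Q³ = [[37, 54], [81, 118]]
Q⁴ = [[199, 290], [435, 634]]

[[199, 290], [435, 634]]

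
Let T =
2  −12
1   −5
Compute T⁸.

tr T = −3 and det T = 2, so the characteristic polynomial is λ² − (−3)λ + (2) with roots −1 and −2.
Eigenvectors give P = [[4, 3], [1, 1]] with P⁻¹ = [[1, −3], [−1, 4]], and T = P·diag(−1, −2)·P⁻¹.
Then T⁸ = P·diag(1, 256)·P⁻¹ = [[4, 768], [1, 256]] · [[1, −3], [−1, 4]] = [[−764, 3060], [−255, 1021]].

[[−764, 3060], [−255, 1021]]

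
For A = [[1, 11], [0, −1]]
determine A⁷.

[[1, 11], [0, −1]]

A² = I (check: tr A = 0 and det A = −1), so A⁷ = A since 7 is odd.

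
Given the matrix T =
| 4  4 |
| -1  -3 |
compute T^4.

T^2 = [[12, 4], [-1, 5]]
T^3 = [[44, 36], [-9, -19]]
T^4 = [[140, 68], [-17, 21]]

[[140, 68], [-17, 21]]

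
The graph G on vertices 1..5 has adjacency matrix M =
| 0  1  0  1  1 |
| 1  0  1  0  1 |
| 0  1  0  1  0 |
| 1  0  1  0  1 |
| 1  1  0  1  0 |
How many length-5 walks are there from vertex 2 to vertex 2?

The number of length-5 walks from vertex 2 to vertex 2 is entry (2,2) of M⁵, where M is the adjacency matrix.
M² = [[3, 1, 2, 1, 2], [1, 3, 0, 3, 1], [2, 0, 2, 0, 2], [1, 3, 0, 3, 1], [2, 1, 2, 1, 3]]
M³ = [[4, 7, 2, 7, 5], [7, 2, 6, 2, 7], [2, 6, 0, 6, 2], [7, 2, 6, 2, 7], [5, 7, 2, 7, 4]]
M⁴ = [[19, 11, 14, 11, 18], [11, 20, 4, 20, 11], [14, 4, 12, 4, 14], [11, 20, 4, 20, 11], [18, 11, 14, 11, 19]]
M⁵ = [[40, 51, 22, 51, 41], [51, 26, 40, 26, 51], [22, 40, 8, 40, 22], [51, 26, 40, 26, 51], [41, 51, 22, 51, 40]]

26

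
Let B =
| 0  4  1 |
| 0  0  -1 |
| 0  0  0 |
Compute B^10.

[[0, 0, 0], [0, 0, 0], [0, 0, 0]]

B is strictly triangular, hence nilpotent: B^3 = 0, so B^10 = 0.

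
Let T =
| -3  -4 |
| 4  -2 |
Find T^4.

T^2 = [[-7, 20], [-20, -12]]
T^3 = [[101, -12], [12, 104]]
T^4 = [[-351, -380], [380, -256]]

[[-351, -380], [380, -256]]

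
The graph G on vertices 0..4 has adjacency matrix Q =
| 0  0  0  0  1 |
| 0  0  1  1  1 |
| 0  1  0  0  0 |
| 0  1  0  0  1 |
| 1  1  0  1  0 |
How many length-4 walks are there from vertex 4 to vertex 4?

The number of length-4 walks from vertex 4 to vertex 4 is entry (4,4) of Q⁴, where Q is the adjacency matrix.
Q² = [[1, 1, 0, 1, 0], [1, 3, 0, 1, 1], [0, 0, 1, 1, 1], [1, 1, 1, 2, 1], [0, 1, 1, 1, 3]]
Q³ = [[0, 1, 1, 1, 3], [1, 2, 3, 4, 5], [1, 3, 0, 1, 1], [1, 4, 1, 2, 4], [3, 5, 1, 4, 2]]
Q⁴ = [[3, 5, 1, 4, 2], [5, 12, 2, 7, 7], [1, 2, 3, 4, 5], [4, 7, 4, 8, 7], [2, 7, 5, 7, 12]]

12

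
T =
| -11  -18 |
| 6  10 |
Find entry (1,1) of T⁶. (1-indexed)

253

tr T = -1 and det T = -2, so the characteristic polynomial is λ² − (-1)λ + (-2) with roots 1 and -2.
Eigenvectors give P = [[-3, -2], [2, 1]] with P⁻¹ = [[1, 2], [-2, -3]], and T = P·diag(1, -2)·P⁻¹.
Then T⁶ = P·diag(1, 64)·P⁻¹ = [[-3, -128], [2, 64]] · [[1, 2], [-2, -3]] = [[253, 378], [-126, -188]].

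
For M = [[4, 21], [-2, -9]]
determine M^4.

[[-374, -1365], [130, 471]]

tr M = -5 and det M = 6, so the characteristic polynomial is λ² − (-5)λ + (6) with roots -2 and -3.
Eigenvectors give P = [[7, -3], [-2, 1]] with P⁻¹ = [[1, 3], [2, 7]], and M = P·diag(-2, -3)·P⁻¹.
Then M^4 = P·diag(16, 81)·P⁻¹ = [[112, -243], [-32, 81]] · [[1, 3], [2, 7]] = [[-374, -1365], [130, 471]].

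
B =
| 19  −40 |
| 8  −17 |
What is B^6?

tr B = 2 and det B = −3, so the characteristic polynomial is λ² − (2)λ + (−3) with roots 3 and −1.
Eigenvectors give P = [[5, 2], [2, 1]] with P⁻¹ = [[1, −2], [−2, 5]], and B = P·diag(3, −1)·P⁻¹.
Then B^6 = P·diag(729, 1)·P⁻¹ = [[3645, 2], [1458, 1]] · [[1, −2], [−2, 5]] = [[3641, −7280], [1456, −2911]].

[[3641, −7280], [1456, −2911]]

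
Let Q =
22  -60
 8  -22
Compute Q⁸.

[[256, 0], [0, 256]]

tr Q = 0 and det Q = -4, so the characteristic polynomial is λ² − (0)λ + (-4) with roots -2 and 2.
Eigenvectors give P = [[-5, 3], [-2, 1]] with P⁻¹ = [[1, -3], [2, -5]], and Q = P·diag(-2, 2)·P⁻¹.
Then Q⁸ = P·diag(256, 256)·P⁻¹ = [[-1280, 768], [-512, 256]] · [[1, -3], [2, -5]] = [[256, 0], [0, 256]].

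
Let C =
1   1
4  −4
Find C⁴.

C² = [[5, −3], [−12, 20]]
C³ = [[−7, 17], [68, −92]]
C⁴ = [[61, −75], [−300, 436]]

[[61, −75], [−300, 436]]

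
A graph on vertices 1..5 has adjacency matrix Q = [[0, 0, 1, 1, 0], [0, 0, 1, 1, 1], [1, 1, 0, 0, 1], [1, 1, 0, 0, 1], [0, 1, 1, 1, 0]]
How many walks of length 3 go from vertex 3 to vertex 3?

2

The number of length-3 walks from vertex 3 to vertex 3 is entry (3,3) of Q³, where Q is the adjacency matrix.
Q² = [[2, 2, 0, 0, 2], [2, 3, 1, 1, 2], [0, 1, 3, 3, 1], [0, 1, 3, 3, 1], [2, 2, 1, 1, 3]]
Q³ = [[0, 2, 6, 6, 2], [2, 4, 7, 7, 5], [6, 7, 2, 2, 7], [6, 7, 2, 2, 7], [2, 5, 7, 7, 4]]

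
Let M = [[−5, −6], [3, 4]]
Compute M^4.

[[31, 30], [−15, −14]]

tr M = −1 and det M = −2, so the characteristic polynomial is λ² − (−1)λ + (−2) with roots 1 and −2.
Eigenvectors give P = [[1, 2], [−1, −1]] with P⁻¹ = [[−1, −2], [1, 1]], and M = P·diag(1, −2)·P⁻¹.
Then M^4 = P·diag(1, 16)·P⁻¹ = [[1, 32], [−1, −16]] · [[−1, −2], [1, 1]] = [[31, 30], [−15, −14]].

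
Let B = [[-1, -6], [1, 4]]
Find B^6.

[[-125, -378], [63, 190]]

tr B = 3 and det B = 2, so the characteristic polynomial is λ² − (3)λ + (2) with roots 1 and 2.
Eigenvectors give P = [[-3, 2], [1, -1]] with P⁻¹ = [[-1, -2], [-1, -3]], and B = P·diag(1, 2)·P⁻¹.
Then B^6 = P·diag(1, 64)·P⁻¹ = [[-3, 128], [1, -64]] · [[-1, -2], [-1, -3]] = [[-125, -378], [63, 190]].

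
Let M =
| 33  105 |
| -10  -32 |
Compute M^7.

tr M = 1 and det M = -6, so the characteristic polynomial is λ² − (1)λ + (-6) with roots -2 and 3.
Eigenvectors give P = [[3, -7], [-1, 2]] with P⁻¹ = [[-2, -7], [-1, -3]], and M = P·diag(-2, 3)·P⁻¹.
Then M^7 = P·diag(-128, 2187)·P⁻¹ = [[-384, -15309], [128, 4374]] · [[-2, -7], [-1, -3]] = [[16077, 48615], [-4630, -14018]].

[[16077, 48615], [-4630, -14018]]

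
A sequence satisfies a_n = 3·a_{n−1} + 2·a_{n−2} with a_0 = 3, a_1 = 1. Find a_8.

With companion matrix M = [[3, 2], [1, 0]], [a_n, a_{n−1}]ᵀ = M·[a_{n−1}, a_{n−2}]ᵀ, so [a_8, a_7]ᵀ = M⁷·[a_1, a_0]ᵀ.
M⁷ = [[6279, 3526], [1763, 990]], giving [a_8, a_7]ᵀ = [[16857], [4733]].

16857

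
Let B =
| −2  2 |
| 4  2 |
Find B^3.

B^2 = [[12, 0], [0, 12]]
B^3 = [[−24, 24], [48, 24]]

[[−24, 24], [48, 24]]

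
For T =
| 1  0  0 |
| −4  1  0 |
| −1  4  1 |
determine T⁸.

[[1, 0, 0], [−32, 1, 0], [−456, 32, 1]]

T = I + N where N = [[0, 0, 0], [−4, 0, 0], [−1, 4, 0]] is strictly lower-triangular, so N³ = 0.
(I + N)⁸ = I + 8·N + 28·N² = [[1, 0, 0], [−32, 1, 0], [−456, 32, 1]].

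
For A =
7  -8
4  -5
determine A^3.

[[55, -56], [28, -29]]

tr A = 2 and det A = -3, so the characteristic polynomial is λ² − (2)λ + (-3) with roots -1 and 3.
Eigenvectors give P = [[-1, 2], [-1, 1]] with P⁻¹ = [[1, -2], [1, -1]], and A = P·diag(-1, 3)·P⁻¹.
Then A^3 = P·diag(-1, 27)·P⁻¹ = [[1, 54], [1, 27]] · [[1, -2], [1, -1]] = [[55, -56], [28, -29]].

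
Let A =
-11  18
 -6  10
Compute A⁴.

tr A = -1 and det A = -2, so the characteristic polynomial is λ² − (-1)λ + (-2) with roots -2 and 1.
Eigenvectors give P = [[2, -3], [1, -2]] with P⁻¹ = [[2, -3], [1, -2]], and A = P·diag(-2, 1)·P⁻¹.
Then A⁴ = P·diag(16, 1)·P⁻¹ = [[32, -3], [16, -2]] · [[2, -3], [1, -2]] = [[61, -90], [30, -44]].

[[61, -90], [30, -44]]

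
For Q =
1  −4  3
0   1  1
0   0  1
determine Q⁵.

Q = I + N where N = [[0, −4, 3], [0, 0, 1], [0, 0, 0]] is strictly upper-triangular, so N³ = 0.
(I + N)⁵ = I + 5·N + 10·N² = [[1, −20, −25], [0, 1, 5], [0, 0, 1]].

[[1, −20, −25], [0, 1, 5], [0, 0, 1]]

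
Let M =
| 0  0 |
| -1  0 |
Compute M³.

[[0, 0], [0, 0]]

M² = [[0, 0], [0, 0]]
M³ = [[0, 0], [0, 0]]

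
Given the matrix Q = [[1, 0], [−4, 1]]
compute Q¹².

Q = I + N where N = [[0, 0], [−4, 0]] is strictly lower-triangular, so N² = 0.
(I + N)¹² = I + 12·N = [[1, 0], [−48, 1]].

[[1, 0], [−48, 1]]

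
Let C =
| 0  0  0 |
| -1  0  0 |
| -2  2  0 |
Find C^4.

C is strictly triangular, hence nilpotent: C^3 = 0, so C^4 = 0.

[[0, 0, 0], [0, 0, 0], [0, 0, 0]]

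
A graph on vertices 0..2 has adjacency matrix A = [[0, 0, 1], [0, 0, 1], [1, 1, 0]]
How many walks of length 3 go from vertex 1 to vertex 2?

The number of length-3 walks from vertex 1 to vertex 2 is entry (1,2) of A³, where A is the adjacency matrix.
A² = [[1, 1, 0], [1, 1, 0], [0, 0, 2]]
A³ = [[0, 0, 2], [0, 0, 2], [2, 2, 0]]

2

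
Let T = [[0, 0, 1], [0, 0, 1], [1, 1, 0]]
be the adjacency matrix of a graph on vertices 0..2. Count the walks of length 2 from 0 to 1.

1

The number of length-2 walks from vertex 0 to vertex 1 is entry (0,1) of T^2, where T is the adjacency matrix.
T^2 = [[1, 1, 0], [1, 1, 0], [0, 0, 2]]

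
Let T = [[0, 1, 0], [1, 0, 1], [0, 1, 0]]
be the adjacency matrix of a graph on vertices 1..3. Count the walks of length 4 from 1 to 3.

The number of length-4 walks from vertex 1 to vertex 3 is entry (1,3) of T^4, where T is the adjacency matrix.
T^2 = [[1, 0, 1], [0, 2, 0], [1, 0, 1]]
T^3 = [[0, 2, 0], [2, 0, 2], [0, 2, 0]]
T^4 = [[2, 0, 2], [0, 4, 0], [2, 0, 2]]

2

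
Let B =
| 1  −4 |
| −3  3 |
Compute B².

[[13, −16], [−12, 21]]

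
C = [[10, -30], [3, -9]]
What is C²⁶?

[[10, -30], [3, -9]]

C² = C (a projection; rank 1, trace 1), so C²⁶ = C.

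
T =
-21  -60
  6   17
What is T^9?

[[-196821, -590460], [59046, 177137]]

tr T = -4 and det T = 3, so the characteristic polynomial is λ² − (-4)λ + (3) with roots -3 and -1.
Eigenvectors give P = [[10, 3], [-3, -1]] with P⁻¹ = [[1, 3], [-3, -10]], and T = P·diag(-3, -1)·P⁻¹.
Then T^9 = P·diag(-19683, -1)·P⁻¹ = [[-196830, -3], [59049, 1]] · [[1, 3], [-3, -10]] = [[-196821, -590460], [59046, 177137]].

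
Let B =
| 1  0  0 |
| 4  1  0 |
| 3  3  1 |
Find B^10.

B = I + N where N = [[0, 0, 0], [4, 0, 0], [3, 3, 0]] is strictly lower-triangular, so N^3 = 0.
(I + N)^10 = I + 10·N + 45·N^2 = [[1, 0, 0], [40, 1, 0], [570, 30, 1]].

[[1, 0, 0], [40, 1, 0], [570, 30, 1]]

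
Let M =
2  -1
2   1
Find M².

[[2, -3], [6, -1]]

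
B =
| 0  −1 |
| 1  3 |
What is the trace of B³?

B² = [[−1, −3], [3, 8]]
B³ = [[−3, −8], [8, 21]]

18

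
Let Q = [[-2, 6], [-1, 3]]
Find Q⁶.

[[-2, 6], [-1, 3]]

Q² = Q (a projection; rank 1, trace 1), so Q⁶ = Q.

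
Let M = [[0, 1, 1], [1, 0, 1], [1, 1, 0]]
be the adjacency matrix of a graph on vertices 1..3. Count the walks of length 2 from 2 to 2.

2

The number of length-2 walks from vertex 2 to vertex 2 is entry (2,2) of M², where M is the adjacency matrix.
M² = [[2, 1, 1], [1, 2, 1], [1, 1, 2]]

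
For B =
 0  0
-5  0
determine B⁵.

[[0, 0], [0, 0]]

B is strictly triangular, hence nilpotent: B² = 0, so B⁵ = 0.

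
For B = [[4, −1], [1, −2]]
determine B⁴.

[[221, −36], [36, 5]]

B² = [[15, −2], [2, 3]]
B³ = [[58, −11], [11, −8]]
B⁴ = [[221, −36], [36, 5]]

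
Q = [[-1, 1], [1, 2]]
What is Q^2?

[[2, 1], [1, 5]]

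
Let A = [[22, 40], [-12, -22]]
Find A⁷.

[[1408, 2560], [-768, -1408]]

tr A = 0 and det A = -4, so the characteristic polynomial is λ² − (0)λ + (-4) with roots 2 and -2.
Eigenvectors give P = [[-2, -5], [1, 3]] with P⁻¹ = [[-3, -5], [1, 2]], and A = P·diag(2, -2)·P⁻¹.
Then A⁷ = P·diag(128, -128)·P⁻¹ = [[-256, 640], [128, -384]] · [[-3, -5], [1, 2]] = [[1408, 2560], [-768, -1408]].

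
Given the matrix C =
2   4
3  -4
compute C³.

[[8, 96], [72, -136]]

C² = [[16, -8], [-6, 28]]
C³ = [[8, 96], [72, -136]]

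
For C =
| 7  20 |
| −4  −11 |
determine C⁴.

[[−319, −800], [160, 401]]

tr C = −4 and det C = 3, so the characteristic polynomial is λ² − (−4)λ + (3) with roots −3 and −1.
Eigenvectors give P = [[2, 5], [−1, −2]] with P⁻¹ = [[−2, −5], [1, 2]], and C = P·diag(−3, −1)·P⁻¹.
Then C⁴ = P·diag(81, 1)·P⁻¹ = [[162, 5], [−81, −2]] · [[−2, −5], [1, 2]] = [[−319, −800], [160, 401]].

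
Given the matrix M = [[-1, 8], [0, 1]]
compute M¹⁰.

M² = I (check: tr M = 0 and det M = -1), so M¹⁰ = I since 10 is even.

[[1, 0], [0, 1]]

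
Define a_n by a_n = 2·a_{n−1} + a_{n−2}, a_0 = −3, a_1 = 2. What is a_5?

22

With companion matrix A = [[2, 1], [1, 0]], [a_n, a_{n−1}]ᵀ = A·[a_{n−1}, a_{n−2}]ᵀ, so [a_5, a_4]ᵀ = A⁴·[a_1, a_0]ᵀ.
A⁴ = [[29, 12], [12, 5]], giving [a_5, a_4]ᵀ = [[22], [9]].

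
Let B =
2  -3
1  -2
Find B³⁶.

[[1, 0], [0, 1]]

B² = I (check: tr B = 0 and det B = -1), so B³⁶ = I since 36 is even.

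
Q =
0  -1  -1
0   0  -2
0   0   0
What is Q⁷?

Q is strictly triangular, hence nilpotent: Q³ = 0, so Q⁷ = 0.

[[0, 0, 0], [0, 0, 0], [0, 0, 0]]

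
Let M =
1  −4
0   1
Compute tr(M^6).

M = I + N where N = [[0, −4], [0, 0]] is strictly upper-triangular, so N^2 = 0.
(I + N)^6 = I + 6·N = [[1, −24], [0, 1]].

2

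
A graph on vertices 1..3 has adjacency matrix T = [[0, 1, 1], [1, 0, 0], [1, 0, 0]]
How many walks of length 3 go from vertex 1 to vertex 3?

The number of length-3 walks from vertex 1 to vertex 3 is entry (1,3) of T³, where T is the adjacency matrix.
T² = [[2, 0, 0], [0, 1, 1], [0, 1, 1]]
T³ = [[0, 2, 2], [2, 0, 0], [2, 0, 0]]

2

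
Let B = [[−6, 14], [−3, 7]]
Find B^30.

B² = B (a projection; rank 1, trace 1), so B^30 = B.

[[−6, 14], [−3, 7]]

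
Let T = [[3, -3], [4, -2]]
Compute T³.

[[-21, 15], [-20, 4]]

T² = [[-3, -3], [4, -8]]
T³ = [[-21, 15], [-20, 4]]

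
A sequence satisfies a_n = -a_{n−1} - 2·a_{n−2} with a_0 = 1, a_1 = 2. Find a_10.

56

With companion matrix T = [[-1, -2], [1, 0]], [a_n, a_{n−1}]ᵀ = T·[a_{n−1}, a_{n−2}]ᵀ, so [a_10, a_9]ᵀ = T⁹·[a_1, a_0]ᵀ.
T⁹ = [[11, 34], [-17, -6]], giving [a_10, a_9]ᵀ = [[56], [-40]].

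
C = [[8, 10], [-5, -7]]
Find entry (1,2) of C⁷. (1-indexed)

tr C = 1 and det C = -6, so the characteristic polynomial is λ² − (1)λ + (-6) with roots 3 and -2.
Eigenvectors give P = [[2, -1], [-1, 1]] with P⁻¹ = [[1, 1], [1, 2]], and C = P·diag(3, -2)·P⁻¹.
Then C⁷ = P·diag(2187, -128)·P⁻¹ = [[4374, 128], [-2187, -128]] · [[1, 1], [1, 2]] = [[4502, 4630], [-2315, -2443]].

4630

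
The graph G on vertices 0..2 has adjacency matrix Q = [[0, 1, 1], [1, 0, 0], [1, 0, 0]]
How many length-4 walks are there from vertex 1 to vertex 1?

2

The number of length-4 walks from vertex 1 to vertex 1 is entry (1,1) of Q^4, where Q is the adjacency matrix.
Q^2 = [[2, 0, 0], [0, 1, 1], [0, 1, 1]]
Q^3 = [[0, 2, 2], [2, 0, 0], [2, 0, 0]]
Q^4 = [[4, 0, 0], [0, 2, 2], [0, 2, 2]]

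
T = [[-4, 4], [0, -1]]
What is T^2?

[[16, -20], [0, 1]]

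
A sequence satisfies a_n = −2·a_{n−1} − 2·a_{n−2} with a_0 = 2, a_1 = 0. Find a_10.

−64

With companion matrix Q = [[−2, −2], [1, 0]], [a_n, a_{n−1}]ᵀ = Q·[a_{n−1}, a_{n−2}]ᵀ, so [a_10, a_9]ᵀ = Q^9·[a_1, a_0]ᵀ.
Q^9 = [[−32, −32], [16, 0]], giving [a_10, a_9]ᵀ = [[−64], [0]].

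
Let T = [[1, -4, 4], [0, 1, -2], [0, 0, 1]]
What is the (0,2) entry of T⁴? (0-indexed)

64

T = I + N where N = [[0, -4, 4], [0, 0, -2], [0, 0, 0]] is strictly upper-triangular, so N³ = 0.
(I + N)⁴ = I + 4·N + 6·N² = [[1, -16, 64], [0, 1, -8], [0, 0, 1]].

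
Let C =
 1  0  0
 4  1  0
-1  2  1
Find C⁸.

[[1, 0, 0], [32, 1, 0], [216, 16, 1]]

C = I + N where N = [[0, 0, 0], [4, 0, 0], [-1, 2, 0]] is strictly lower-triangular, so N³ = 0.
(I + N)⁸ = I + 8·N + 28·N² = [[1, 0, 0], [32, 1, 0], [216, 16, 1]].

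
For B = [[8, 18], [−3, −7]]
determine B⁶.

tr B = 1 and det B = −2, so the characteristic polynomial is λ² − (1)λ + (−2) with roots −1 and 2.
Eigenvectors give P = [[−2, 3], [1, −1]] with P⁻¹ = [[1, 3], [1, 2]], and B = P·diag(−1, 2)·P⁻¹.
Then B⁶ = P·diag(1, 64)·P⁻¹ = [[−2, 192], [1, −64]] · [[1, 3], [1, 2]] = [[190, 378], [−63, −125]].

[[190, 378], [−63, −125]]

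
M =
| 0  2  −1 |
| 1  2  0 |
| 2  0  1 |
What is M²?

[[0, 4, −1], [2, 6, −1], [2, 4, −1]]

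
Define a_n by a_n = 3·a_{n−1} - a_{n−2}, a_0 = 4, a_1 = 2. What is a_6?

With companion matrix B = [[3, -1], [1, 0]], [a_n, a_{n−1}]ᵀ = B·[a_{n−1}, a_{n−2}]ᵀ, so [a_6, a_5]ᵀ = B⁵·[a_1, a_0]ᵀ.
B⁵ = [[144, -55], [55, -21]], giving [a_6, a_5]ᵀ = [[68], [26]].

68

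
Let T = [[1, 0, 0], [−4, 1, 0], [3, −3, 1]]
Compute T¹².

T = I + N where N = [[0, 0, 0], [−4, 0, 0], [3, −3, 0]] is strictly lower-triangular, so N³ = 0.
(I + N)¹² = I + 12·N + 66·N² = [[1, 0, 0], [−48, 1, 0], [828, −36, 1]].

[[1, 0, 0], [−48, 1, 0], [828, −36, 1]]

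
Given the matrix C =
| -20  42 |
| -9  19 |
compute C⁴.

tr C = -1 and det C = -2, so the characteristic polynomial is λ² − (-1)λ + (-2) with roots 1 and -2.
Eigenvectors give P = [[2, 7], [1, 3]] with P⁻¹ = [[-3, 7], [1, -2]], and C = P·diag(1, -2)·P⁻¹.
Then C⁴ = P·diag(1, 16)·P⁻¹ = [[2, 112], [1, 48]] · [[-3, 7], [1, -2]] = [[106, -210], [45, -89]].

[[106, -210], [45, -89]]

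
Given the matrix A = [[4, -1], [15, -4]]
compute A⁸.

A² = I (check: tr A = 0 and det A = -1), so A⁸ = I since 8 is even.

[[1, 0], [0, 1]]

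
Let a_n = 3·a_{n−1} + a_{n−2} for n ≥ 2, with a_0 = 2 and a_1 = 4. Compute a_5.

With companion matrix A = [[3, 1], [1, 0]], [a_n, a_{n−1}]ᵀ = A·[a_{n−1}, a_{n−2}]ᵀ, so [a_5, a_4]ᵀ = A^4·[a_1, a_0]ᵀ.
A^4 = [[109, 33], [33, 10]], giving [a_5, a_4]ᵀ = [[502], [152]].

502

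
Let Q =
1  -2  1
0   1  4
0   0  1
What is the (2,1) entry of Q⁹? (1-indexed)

Q = I + N where N = [[0, -2, 1], [0, 0, 4], [0, 0, 0]] is strictly upper-triangular, so N³ = 0.
(I + N)⁹ = I + 9·N + 36·N² = [[1, -18, -279], [0, 1, 36], [0, 0, 1]].

0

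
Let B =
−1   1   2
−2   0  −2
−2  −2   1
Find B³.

B² = [[−5, −5, −2], [6, 2, −6], [4, −4, 1]]
B³ = [[19, −1, −2], [2, 18, 2], [2, 2, 17]]

[[19, −1, −2], [2, 18, 2], [2, 2, 17]]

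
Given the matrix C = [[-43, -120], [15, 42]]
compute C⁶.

[[6049, 15960], [-1995, -5256]]

tr C = -1 and det C = -6, so the characteristic polynomial is λ² − (-1)λ + (-6) with roots -3 and 2.
Eigenvectors give P = [[3, 8], [-1, -3]] with P⁻¹ = [[3, 8], [-1, -3]], and C = P·diag(-3, 2)·P⁻¹.
Then C⁶ = P·diag(729, 64)·P⁻¹ = [[2187, 512], [-729, -192]] · [[3, 8], [-1, -3]] = [[6049, 15960], [-1995, -5256]].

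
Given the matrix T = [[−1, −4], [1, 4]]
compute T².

[[−3, −12], [3, 12]]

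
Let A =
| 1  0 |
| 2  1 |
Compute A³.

A = I + N where N = [[0, 0], [2, 0]] is strictly lower-triangular, so N² = 0.
(I + N)³ = I + 3·N = [[1, 0], [6, 1]].

[[1, 0], [6, 1]]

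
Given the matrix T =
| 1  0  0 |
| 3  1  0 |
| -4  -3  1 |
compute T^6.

[[1, 0, 0], [18, 1, 0], [-159, -18, 1]]

T = I + N where N = [[0, 0, 0], [3, 0, 0], [-4, -3, 0]] is strictly lower-triangular, so N^3 = 0.
(I + N)^6 = I + 6·N + 15·N^2 = [[1, 0, 0], [18, 1, 0], [-159, -18, 1]].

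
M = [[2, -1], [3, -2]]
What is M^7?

M² = I (check: tr M = 0 and det M = -1), so M^7 = M since 7 is odd.

[[2, -1], [3, -2]]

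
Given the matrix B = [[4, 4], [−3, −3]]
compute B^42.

[[4, 4], [−3, −3]]

B² = B (a projection; rank 1, trace 1), so B^42 = B.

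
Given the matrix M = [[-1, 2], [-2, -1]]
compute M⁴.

M² = [[-3, -4], [4, -3]]
M³ = [[11, -2], [2, 11]]
M⁴ = [[-7, 24], [-24, -7]]

[[-7, 24], [-24, -7]]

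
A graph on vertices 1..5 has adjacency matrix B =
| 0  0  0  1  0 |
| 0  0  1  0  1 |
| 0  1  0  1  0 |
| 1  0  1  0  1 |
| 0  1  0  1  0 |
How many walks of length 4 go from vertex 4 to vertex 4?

13

The number of length-4 walks from vertex 4 to vertex 4 is entry (4,4) of B^4, where B is the adjacency matrix.
B^2 = [[1, 0, 1, 0, 1], [0, 2, 0, 2, 0], [1, 0, 2, 0, 2], [0, 2, 0, 3, 0], [1, 0, 2, 0, 2]]
B^3 = [[0, 2, 0, 3, 0], [2, 0, 4, 0, 4], [0, 4, 0, 5, 0], [3, 0, 5, 0, 5], [0, 4, 0, 5, 0]]
B^4 = [[3, 0, 5, 0, 5], [0, 8, 0, 10, 0], [5, 0, 9, 0, 9], [0, 10, 0, 13, 0], [5, 0, 9, 0, 9]]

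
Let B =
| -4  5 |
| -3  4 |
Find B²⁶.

B² = I (check: tr B = 0 and det B = -1), so B²⁶ = I since 26 is even.

[[1, 0], [0, 1]]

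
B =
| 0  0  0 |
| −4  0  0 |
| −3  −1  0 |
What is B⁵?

[[0, 0, 0], [0, 0, 0], [0, 0, 0]]

B is strictly triangular, hence nilpotent: B³ = 0, so B⁵ = 0.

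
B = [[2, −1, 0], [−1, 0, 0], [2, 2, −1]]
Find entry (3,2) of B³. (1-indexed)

2

B² = [[5, −2, 0], [−2, 1, 0], [0, −4, 1]]
B³ = [[12, −5, 0], [−5, 2, 0], [6, 2, −1]]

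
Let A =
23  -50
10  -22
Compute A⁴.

tr A = 1 and det A = -6, so the characteristic polynomial is λ² − (1)λ + (-6) with roots -2 and 3.
Eigenvectors give P = [[2, 5], [1, 2]] with P⁻¹ = [[-2, 5], [1, -2]], and A = P·diag(-2, 3)·P⁻¹.
Then A⁴ = P·diag(16, 81)·P⁻¹ = [[32, 405], [16, 162]] · [[-2, 5], [1, -2]] = [[341, -650], [130, -244]].

[[341, -650], [130, -244]]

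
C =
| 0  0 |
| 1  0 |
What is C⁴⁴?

C is strictly triangular, hence nilpotent: C² = 0, so C⁴⁴ = 0.

[[0, 0], [0, 0]]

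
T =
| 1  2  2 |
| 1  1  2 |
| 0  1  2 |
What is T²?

[[3, 6, 10], [2, 5, 8], [1, 3, 6]]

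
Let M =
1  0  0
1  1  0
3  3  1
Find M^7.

[[1, 0, 0], [7, 1, 0], [84, 21, 1]]

M = I + N where N = [[0, 0, 0], [1, 0, 0], [3, 3, 0]] is strictly lower-triangular, so N^3 = 0.
(I + N)^7 = I + 7·N + 21·N^2 = [[1, 0, 0], [7, 1, 0], [84, 21, 1]].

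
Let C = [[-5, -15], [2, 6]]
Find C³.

C² = C (a projection; rank 1, trace 1), so C³ = C.

[[-5, -15], [2, 6]]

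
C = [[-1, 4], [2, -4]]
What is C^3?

[[-49, 116], [58, -136]]

C^2 = [[9, -20], [-10, 24]]
C^3 = [[-49, 116], [58, -136]]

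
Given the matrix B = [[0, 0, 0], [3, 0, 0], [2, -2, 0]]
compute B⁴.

B is strictly triangular, hence nilpotent: B³ = 0, so B⁴ = 0.

[[0, 0, 0], [0, 0, 0], [0, 0, 0]]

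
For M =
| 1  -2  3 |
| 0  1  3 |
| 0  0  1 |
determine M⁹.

M = I + N where N = [[0, -2, 3], [0, 0, 3], [0, 0, 0]] is strictly upper-triangular, so N³ = 0.
(I + N)⁹ = I + 9·N + 36·N² = [[1, -18, -189], [0, 1, 27], [0, 0, 1]].

[[1, -18, -189], [0, 1, 27], [0, 0, 1]]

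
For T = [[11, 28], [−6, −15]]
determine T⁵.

[[1451, 3388], [−726, −1695]]

tr T = −4 and det T = 3, so the characteristic polynomial is λ² − (−4)λ + (3) with roots −3 and −1.
Eigenvectors give P = [[−2, −7], [1, 3]] with P⁻¹ = [[3, 7], [−1, −2]], and T = P·diag(−3, −1)·P⁻¹.
Then T⁵ = P·diag(−243, −1)·P⁻¹ = [[486, 7], [−243, −3]] · [[3, 7], [−1, −2]] = [[1451, 3388], [−726, −1695]].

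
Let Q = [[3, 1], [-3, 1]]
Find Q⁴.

Q² = [[6, 4], [-12, -2]]
Q³ = [[6, 10], [-30, -14]]
Q⁴ = [[-12, 16], [-48, -44]]

[[-12, 16], [-48, -44]]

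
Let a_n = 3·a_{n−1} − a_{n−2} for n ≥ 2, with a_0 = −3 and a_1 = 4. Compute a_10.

With companion matrix C = [[3, −1], [1, 0]], [a_n, a_{n−1}]ᵀ = C·[a_{n−1}, a_{n−2}]ᵀ, so [a_10, a_9]ᵀ = C⁹·[a_1, a_0]ᵀ.
C⁹ = [[6765, −2584], [2584, −987]], giving [a_10, a_9]ᵀ = [[34812], [13297]].

34812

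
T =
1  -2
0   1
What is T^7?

T = I + N where N = [[0, -2], [0, 0]] is strictly upper-triangular, so N^2 = 0.
(I + N)^7 = I + 7·N = [[1, -14], [0, 1]].

[[1, -14], [0, 1]]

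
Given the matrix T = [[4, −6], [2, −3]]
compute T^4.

T² = T (a projection; rank 1, trace 1), so T^4 = T.

[[4, −6], [2, −3]]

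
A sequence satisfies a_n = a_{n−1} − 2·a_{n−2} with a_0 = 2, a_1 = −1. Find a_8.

−25

With companion matrix C = [[1, −2], [1, 0]], [a_n, a_{n−1}]ᵀ = C·[a_{n−1}, a_{n−2}]ᵀ, so [a_8, a_7]ᵀ = C⁷·[a_1, a_0]ᵀ.
C⁷ = [[−3, −14], [7, −10]], giving [a_8, a_7]ᵀ = [[−25], [−27]].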